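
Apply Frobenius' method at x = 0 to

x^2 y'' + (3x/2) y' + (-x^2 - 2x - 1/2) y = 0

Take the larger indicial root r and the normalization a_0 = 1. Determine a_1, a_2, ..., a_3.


Write in Frobenius form y'' + (p(x)/x) y' + (q(x)/x^2) y = 0:
  p(x) = 3/2,  q(x) = -x^2 - 2x - 1/2.
Indicial equation: r(r-1) + (3/2) r + (-1/2) = 0 -> roots r_1 = 1/2, r_2 = -1.
Take r = r_1 = 1/2. Let y(x) = x^r sum_{n>=0} a_n x^n with a_0 = 1.
Substitute y = x^r sum a_n x^n and match x^{r+n}. The recurrence is
  D(n) a_n - 2 a_{n-1} - 1 a_{n-2} = 0,  where D(n) = (r+n)(r+n-1) + (3/2)(r+n) + (-1/2).
  a_n = [2 a_{n-1} + 1 a_{n-2}] / D(n).
Since the indicial polynomial factors as (r - r_1)(r - r_2), D(n) = (r_1 + n - r_1)(r_1 + n - r_2) = n(n + 3/2).
Evaluating step by step (a_0 = 1):
  n = 1: D(1) = 1(1 + 3/2) = 5/2; numerator = 2(1) = 2; a_1 = (2)/(5/2) = 4/5
  n = 2: D(2) = 2(2 + 3/2) = 7; numerator = 2(4/5) + 1(1) = 13/5; a_2 = (13/5)/(7) = 13/35
  n = 3: D(3) = 3(3 + 3/2) = 27/2; numerator = 2(13/35) + 1(4/5) = 54/35; a_3 = (54/35)/(27/2) = 4/35

r = 1/2; a_0 = 1; a_1 = 4/5; a_2 = 13/35; a_3 = 4/35


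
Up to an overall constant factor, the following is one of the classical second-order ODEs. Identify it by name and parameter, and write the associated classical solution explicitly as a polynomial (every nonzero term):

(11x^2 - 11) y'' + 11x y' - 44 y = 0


All three coefficients share the factor -11; dividing through by -11 gives  (1 - x^2) y'' - x y' + 4 y = 0.
This matches the Chebyshev equation (1 - x^2) y'' - x y' + n^2 y = 0 (note the -x y' term, not -2x y') with n^2 = 4, so n = 2; the polynomial solution is T_2(x).
With y = sum_k a_k x^k, matching x^k gives (k+2)(k+1) a_{k+2} = (k^2 - n^2) a_k = (k - 2)(k + 2) a_k. The right side vanishes at k = 2, so the series with the parity of 2 terminates at degree 2.
Standard normalization: leading coefficient of T_n is 2^(n-1), so a_2 = 2^1 = 2. Work downward with a_k = (k+1)(k+2) a_{k+2} / ((k - 2)(k + 2)):
  a_0 = (1)(2)(2) / ((0 - 2)(0 + 2)) = 4/(-4) = -1
Hence T_2(x) = 2 x^2 - 1.

T_2(x); series = 2 x^2 - 1


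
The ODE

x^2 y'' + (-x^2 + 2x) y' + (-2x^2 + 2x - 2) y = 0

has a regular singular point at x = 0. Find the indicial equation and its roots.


Divide by x^2 to reach normal form y'' + P_1(x) y' + P_2(x) y = 0 with P_1(x) = -1 + 2/x and P_2(x) = -2 + 2/x - 2/x^2.
x = 0 is a singular point because the y'-coefficient -1 + 2/x has a pole at x = 0 and the y-coefficient -2 + 2/x - 2/x^2 has a pole at x = 0.
It is a regular singular point because x P_1(x) = p(x) = 2 - x and x^2 P_2(x) = q(x) = -2x^2 + 2x - 2 are polynomials, hence analytic at x = 0.
p(0) = 2,  q(0) = -2.
Indicial equation: r(r-1) + p(0) r + q(0) = 0, i.e. r^2 + (p(0) - 1) r + q(0) = 0, i.e. r^2 + 1 r - 2 = 0.
Discriminant: (1)^2 - 4(-2) = 9, so r = (-1 ± 3)/2.
Solving: r_1 = 1, r_2 = -2.

indicial: r^2 + 1 r - 2 = 0; roots r_1 = 1, r_2 = -2


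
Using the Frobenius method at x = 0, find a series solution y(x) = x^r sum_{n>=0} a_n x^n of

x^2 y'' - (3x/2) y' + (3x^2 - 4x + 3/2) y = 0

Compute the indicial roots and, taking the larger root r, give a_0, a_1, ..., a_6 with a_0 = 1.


Write in Frobenius form y'' + (p(x)/x) y' + (q(x)/x^2) y = 0:
  p(x) = -3/2,  q(x) = 3x^2 - 4x + 3/2.
Indicial equation: r(r-1) + (-3/2) r + (3/2) = 0 -> roots r_1 = 3/2, r_2 = 1.
Take r = r_1 = 3/2. Let y(x) = x^r sum_{n>=0} a_n x^n with a_0 = 1.
Substitute y = x^r sum a_n x^n and match x^{r+n}. The recurrence is
  D(n) a_n - 4 a_{n-1} + 3 a_{n-2} = 0,  where D(n) = (r+n)(r+n-1) + (-3/2)(r+n) + (3/2).
  a_n = [4 a_{n-1} - 3 a_{n-2}] / D(n).
Since the indicial polynomial factors as (r - r_1)(r - r_2), D(n) = (r_1 + n - r_1)(r_1 + n - r_2) = n(n + 1/2).
Evaluating step by step (a_0 = 1):
  n = 1: D(1) = 1(1 + 1/2) = 3/2; numerator = 4(1) = 4; a_1 = (4)/(3/2) = 8/3
  n = 2: D(2) = 2(2 + 1/2) = 5; numerator = 4(8/3) - 3(1) = 23/3; a_2 = (23/3)/(5) = 23/15
  n = 3: D(3) = 3(3 + 1/2) = 21/2; numerator = 4(23/15) - 3(8/3) = -28/15; a_3 = (-28/15)/(21/2) = -8/45
  n = 4: D(4) = 4(4 + 1/2) = 18; numerator = 4(-8/45) - 3(23/15) = -239/45; a_4 = (-239/45)/(18) = -239/810
  n = 5: D(5) = 5(5 + 1/2) = 55/2; numerator = 4(-239/810) - 3(-8/45) = -262/405; a_5 = (-262/405)/(55/2) = -524/22275
  n = 6: D(6) = 6(6 + 1/2) = 39; numerator = 4(-524/22275) - 3(-239/810) = 35243/44550; a_6 = (35243/44550)/(39) = 2711/133650

r = 3/2; a_0 = 1; a_1 = 8/3; a_2 = 23/15; a_3 = -8/45; a_4 = -239/810; a_5 = -524/22275; a_6 = 2711/133650


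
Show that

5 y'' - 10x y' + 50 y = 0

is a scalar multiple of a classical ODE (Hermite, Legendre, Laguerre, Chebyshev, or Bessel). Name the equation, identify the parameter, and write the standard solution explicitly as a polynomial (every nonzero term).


All three coefficients share the factor 5; dividing through by 5 gives  y'' - 2x y' + 10 y = 0.
This matches the Hermite equation y'' - 2x y' + 2n y = 0 with 2n = 10, so n = 5; the polynomial solution is H_5(x).
With y = sum_k a_k x^k, matching x^k gives (k+2)(k+1) a_{k+2} = 2(k - n) a_k = 2(k - 5) a_k. The right side vanishes at k = 5, so the series with the parity of 5 terminates at degree 5.
Standard normalization: leading coefficient of H_n is 2^n, so a_5 = 2^5 = 32. Work downward with a_k = (k+1)(k+2) a_{k+2} / (2(k - n)):
  a_3 = (4)(5)(32) / (2(3 - 5)) = 640/(-4) = -160
  a_1 = (2)(3)(-160) / (2(1 - 5)) = -960/(-8) = 120
Hence H_5(x) = 32 x^5 - 160 x^3 + 120 x.

H_5(x); series = 32 x^5 - 160 x^3 + 120 x


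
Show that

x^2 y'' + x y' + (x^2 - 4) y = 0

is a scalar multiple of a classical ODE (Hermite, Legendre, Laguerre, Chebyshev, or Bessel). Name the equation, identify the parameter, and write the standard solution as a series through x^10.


The equation is already in a standard form:  x^2 y'' + x y' + (x^2 - 4) y = 0.
This matches the Bessel equation x^2 y'' + x y' + (x^2 - nu^2) y = 0 with nu^2 = 4, so nu = 2; the solution bounded at x = 0 is J_2(x).
Frobenius at x = 0: indicial roots ±nu; for r = nu the recurrence k(k + 2nu) c_k = -c_{k-2} gives the standard series J_nu(x) = sum_{k>=0} (-1)^k / (k! (k+nu)!) (x/2)^(2k+nu). Evaluate the first 5 terms:
  k = 0: (-1)^0 / (0! * 2! * 2^2) x^2 = 1/(1*2*4) x^2 = (1/8) x^2
  k = 1: (-1)^1 / (1! * 3! * 2^4) x^4 = -1/(1*6*16) x^4 = (-1/96) x^4
  k = 2: (-1)^2 / (2! * 4! * 2^6) x^6 = 1/(2*24*64) x^6 = (1/3072) x^6
  k = 3: (-1)^3 / (3! * 5! * 2^8) x^8 = -1/(6*120*256) x^8 = (-1/184320) x^8
  k = 4: (-1)^4 / (4! * 6! * 2^10) x^10 = 1/(24*720*1024) x^10 = (1/17694720) x^10
Hence J_2(x) = x^10/17694720 - x^8/184320 + x^6/3072 - x^4/96 + x^2/8 + ....

J_2(x); series = x^10/17694720 - x^8/184320 + x^6/3072 - x^4/96 + x^2/8


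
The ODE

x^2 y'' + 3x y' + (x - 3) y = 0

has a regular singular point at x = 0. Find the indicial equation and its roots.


Divide by x^2 to reach normal form y'' + P_1(x) y' + P_2(x) y = 0 with P_1(x) = 3/x and P_2(x) = 1/x - 3/x^2.
x = 0 is a singular point because the y'-coefficient 3/x has a pole at x = 0 and the y-coefficient 1/x - 3/x^2 has a pole at x = 0.
It is a regular singular point because x P_1(x) = p(x) = 3 and x^2 P_2(x) = q(x) = x - 3 are polynomials, hence analytic at x = 0.
p(0) = 3,  q(0) = -3.
Indicial equation: r(r-1) + p(0) r + q(0) = 0, i.e. r^2 + (p(0) - 1) r + q(0) = 0, i.e. r^2 + 2 r - 3 = 0.
Discriminant: (2)^2 - 4(-3) = 16, so r = (-2 ± 4)/2.
Solving: r_1 = 1, r_2 = -3.

indicial: r^2 + 2 r - 3 = 0; roots r_1 = 1, r_2 = -3


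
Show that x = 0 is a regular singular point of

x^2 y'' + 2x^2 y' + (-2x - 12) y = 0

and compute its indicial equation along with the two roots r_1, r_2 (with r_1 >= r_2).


Divide by x^2 to reach normal form y'' + P_1(x) y' + P_2(x) y = 0 with P_1(x) = 2 and P_2(x) = -2/x - 12/x^2.
x = 0 is a singular point because the y-coefficient -2/x - 12/x^2 has a pole at x = 0.
It is a regular singular point because x P_1(x) = p(x) = 2x and x^2 P_2(x) = q(x) = -2x - 12 are polynomials, hence analytic at x = 0.
p(0) = 0,  q(0) = -12.
Indicial equation: r(r-1) + p(0) r + q(0) = 0, i.e. r^2 + (p(0) - 1) r + q(0) = 0, i.e. r^2 - 1 r - 12 = 0.
Discriminant: (-1)^2 - 4(-12) = 49, so r = (1 ± 7)/2.
Solving: r_1 = 4, r_2 = -3.

indicial: r^2 - 1 r - 12 = 0; roots r_1 = 4, r_2 = -3


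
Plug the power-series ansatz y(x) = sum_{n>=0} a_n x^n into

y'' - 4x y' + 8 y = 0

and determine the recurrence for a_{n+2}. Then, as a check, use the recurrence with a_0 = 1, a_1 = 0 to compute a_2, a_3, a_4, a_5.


Substitute y = sum_n a_n x^n.
y''(x) has coefficient (n+2)(n+1) a_{n+2} at x^n;
-4 x y'(x) has coefficient -4 n a_n at x^n (shift);
8 y(x) has coefficient 8 a_n at x^n.
Matching x^n: (n+2)(n+1) a_{n+2} + (-4n + 8) a_n = 0.
Thus a_{n+2} = (4n - 8) / ((n+1)(n+2)) * a_n.

Check with a_0 = 1, a_1 = 0 (apply the recurrence for n = 0, 1, 2, 3): a_0 = 1, a_1 = 0, a_2 = -4, a_3 = 0, a_4 = 0, a_5 = 0.

a_(n+2) = (4n - 8) / ((n+1)(n+2)) * a_n; check: a_0 = 1, a_1 = 0, a_2 = -4, a_3 = 0, a_4 = 0, a_5 = 0


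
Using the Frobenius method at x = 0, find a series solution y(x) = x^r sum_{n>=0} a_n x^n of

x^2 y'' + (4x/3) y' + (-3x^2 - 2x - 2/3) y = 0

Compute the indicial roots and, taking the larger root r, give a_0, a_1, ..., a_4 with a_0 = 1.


Write in Frobenius form y'' + (p(x)/x) y' + (q(x)/x^2) y = 0:
  p(x) = 4/3,  q(x) = -3x^2 - 2x - 2/3.
Indicial equation: r(r-1) + (4/3) r + (-2/3) = 0 -> roots r_1 = 2/3, r_2 = -1.
Take r = r_1 = 2/3. Let y(x) = x^r sum_{n>=0} a_n x^n with a_0 = 1.
Substitute y = x^r sum a_n x^n and match x^{r+n}. The recurrence is
  D(n) a_n - 2 a_{n-1} - 3 a_{n-2} = 0,  where D(n) = (r+n)(r+n-1) + (4/3)(r+n) + (-2/3).
  a_n = [2 a_{n-1} + 3 a_{n-2}] / D(n).
Since the indicial polynomial factors as (r - r_1)(r - r_2), D(n) = (r_1 + n - r_1)(r_1 + n - r_2) = n(n + 5/3).
Evaluating step by step (a_0 = 1):
  n = 1: D(1) = 1(1 + 5/3) = 8/3; numerator = 2(1) = 2; a_1 = (2)/(8/3) = 3/4
  n = 2: D(2) = 2(2 + 5/3) = 22/3; numerator = 2(3/4) + 3(1) = 9/2; a_2 = (9/2)/(22/3) = 27/44
  n = 3: D(3) = 3(3 + 5/3) = 14; numerator = 2(27/44) + 3(3/4) = 153/44; a_3 = (153/44)/(14) = 153/616
  n = 4: D(4) = 4(4 + 5/3) = 68/3; numerator = 2(153/616) + 3(27/44) = 180/77; a_4 = (180/77)/(68/3) = 135/1309

r = 2/3; a_0 = 1; a_1 = 3/4; a_2 = 27/44; a_3 = 153/616; a_4 = 135/1309


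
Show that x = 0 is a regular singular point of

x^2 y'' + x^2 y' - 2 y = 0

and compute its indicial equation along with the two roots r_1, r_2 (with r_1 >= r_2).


Divide by x^2 to reach normal form y'' + P_1(x) y' + P_2(x) y = 0 with P_1(x) = 1 and P_2(x) = -2/x^2.
x = 0 is a singular point because the y-coefficient -2/x^2 has a pole at x = 0.
It is a regular singular point because x P_1(x) = p(x) = x and x^2 P_2(x) = q(x) = -2 are polynomials, hence analytic at x = 0.
p(0) = 0,  q(0) = -2.
Indicial equation: r(r-1) + p(0) r + q(0) = 0, i.e. r^2 + (p(0) - 1) r + q(0) = 0, i.e. r^2 - 1 r - 2 = 0.
Discriminant: (-1)^2 - 4(-2) = 9, so r = (1 ± 3)/2.
Solving: r_1 = 2, r_2 = -1.

indicial: r^2 - 1 r - 2 = 0; roots r_1 = 2, r_2 = -1


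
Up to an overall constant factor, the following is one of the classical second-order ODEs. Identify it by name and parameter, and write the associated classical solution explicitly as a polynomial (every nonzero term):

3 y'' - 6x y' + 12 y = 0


All three coefficients share the factor 3; dividing through by 3 gives  y'' - 2x y' + 4 y = 0.
This matches the Hermite equation y'' - 2x y' + 2n y = 0 with 2n = 4, so n = 2; the polynomial solution is H_2(x).
With y = sum_k a_k x^k, matching x^k gives (k+2)(k+1) a_{k+2} = 2(k - n) a_k = 2(k - 2) a_k. The right side vanishes at k = 2, so the series with the parity of 2 terminates at degree 2.
Standard normalization: leading coefficient of H_n is 2^n, so a_2 = 2^2 = 4. Work downward with a_k = (k+1)(k+2) a_{k+2} / (2(k - n)):
  a_0 = (1)(2)(4) / (2(0 - 2)) = 8/(-4) = -2
Hence H_2(x) = 4 x^2 - 2.

H_2(x); series = 4 x^2 - 2


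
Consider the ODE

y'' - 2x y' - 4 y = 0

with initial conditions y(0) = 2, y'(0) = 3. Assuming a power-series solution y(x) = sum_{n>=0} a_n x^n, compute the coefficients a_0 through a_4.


Ansatz: y(x) = sum_{n>=0} a_n x^n, so y'(x) = sum_{n>=1} n a_n x^(n-1) and y''(x) = sum_{n>=2} n(n-1) a_n x^(n-2).
Substitute into P(x) y'' + Q(x) y' + R(x) y = 0 with P(x) = 1, Q(x) = -2x, R(x) = -4, and match powers of x.
Initial conditions: a_0 = 2, a_1 = 3.
Setting the coefficient of each power of x to zero and solving order by order (substituting the coefficients already found):
  x^0: 2 a_2 - 4 a_0 = 0  ->  2 a_2 = 4 a_0 = 8  ->  a_2 = 4
  x^1: 6 a_3 - 6 a_1 = 0  ->  6 a_3 = 6 a_1 = 18  ->  a_3 = 3
  x^2: 12 a_4 - 8 a_2 = 0  ->  12 a_4 = 8 a_2 = 32  ->  a_4 = 8/3
Truncated series: y(x) = 2 + 3 x + 4 x^2 + 3 x^3 + (8/3) x^4 + O(x^5).

a_0 = 2; a_1 = 3; a_2 = 4; a_3 = 3; a_4 = 8/3


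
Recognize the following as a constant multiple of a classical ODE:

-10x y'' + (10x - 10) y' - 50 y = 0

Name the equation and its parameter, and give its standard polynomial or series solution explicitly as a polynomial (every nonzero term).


All three coefficients share the factor -10; dividing through by -10 gives  x y'' + (1 - x) y' + 5 y = 0.
This matches the Laguerre equation x y'' + (1 - x) y' + n y = 0 with n = 5; the polynomial solution is L_5(x).
With y = sum_k a_k x^k, matching x^k gives (k+1)k a_{k+1} + (k+1) a_{k+1} - k a_k + n a_k = 0, i.e. (k+1)^2 a_{k+1} = (k - n) a_k = (k - 5) a_k. The right side vanishes at k = 5, so the series terminates at degree 5.
Standard normalization L_n(0) = 1 gives a_0 = 1. Work upward with a_{k+1} = (k - 5) a_k / (k+1)^2:
  a_1 = (0 - 5)(1) / 1^2 = -5/1 = -5
  a_2 = (1 - 5)(-5) / 2^2 = 20/4 = 5
  a_3 = (2 - 5)(5) / 3^2 = -15/9 = -5/3
  a_4 = (3 - 5)(-5/3) / 4^2 = (10/3)/16 = 5/24
  a_5 = (4 - 5)(5/24) / 5^2 = (-5/24)/25 = -1/120
Hence L_5(x) = -x^5/120 + 5 x^4/24 - 5 x^3/3 + 5 x^2 - 5 x + 1.

L_5(x); series = -x^5/120 + 5 x^4/24 - 5 x^3/3 + 5 x^2 - 5 x + 1


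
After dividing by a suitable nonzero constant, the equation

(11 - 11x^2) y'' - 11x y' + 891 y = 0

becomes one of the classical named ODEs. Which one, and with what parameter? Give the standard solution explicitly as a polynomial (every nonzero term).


All three coefficients share the factor 11; dividing through by 11 gives  (1 - x^2) y'' - x y' + 81 y = 0.
This matches the Chebyshev equation (1 - x^2) y'' - x y' + n^2 y = 0 (note the -x y' term, not -2x y') with n^2 = 81, so n = 9; the polynomial solution is T_9(x).
With y = sum_k a_k x^k, matching x^k gives (k+2)(k+1) a_{k+2} = (k^2 - n^2) a_k = (k - 9)(k + 9) a_k. The right side vanishes at k = 9, so the series with the parity of 9 terminates at degree 9.
Standard normalization: leading coefficient of T_n is 2^(n-1), so a_9 = 2^8 = 256. Work downward with a_k = (k+1)(k+2) a_{k+2} / ((k - 9)(k + 9)):
  a_7 = (8)(9)(256) / ((7 - 9)(7 + 9)) = 18432/(-32) = -576
  a_5 = (6)(7)(-576) / ((5 - 9)(5 + 9)) = -24192/(-56) = 432
  a_3 = (4)(5)(432) / ((3 - 9)(3 + 9)) = 8640/(-72) = -120
  a_1 = (2)(3)(-120) / ((1 - 9)(1 + 9)) = -720/(-80) = 9
Hence T_9(x) = 256 x^9 - 576 x^7 + 432 x^5 - 120 x^3 + 9 x.

T_9(x); series = 256 x^9 - 576 x^7 + 432 x^5 - 120 x^3 + 9 x


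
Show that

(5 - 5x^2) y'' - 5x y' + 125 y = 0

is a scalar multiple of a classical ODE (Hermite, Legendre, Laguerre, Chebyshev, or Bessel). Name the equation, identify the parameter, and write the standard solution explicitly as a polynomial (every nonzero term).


All three coefficients share the factor 5; dividing through by 5 gives  (1 - x^2) y'' - x y' + 25 y = 0.
This matches the Chebyshev equation (1 - x^2) y'' - x y' + n^2 y = 0 (note the -x y' term, not -2x y') with n^2 = 25, so n = 5; the polynomial solution is T_5(x).
With y = sum_k a_k x^k, matching x^k gives (k+2)(k+1) a_{k+2} = (k^2 - n^2) a_k = (k - 5)(k + 5) a_k. The right side vanishes at k = 5, so the series with the parity of 5 terminates at degree 5.
Standard normalization: leading coefficient of T_n is 2^(n-1), so a_5 = 2^4 = 16. Work downward with a_k = (k+1)(k+2) a_{k+2} / ((k - 5)(k + 5)):
  a_3 = (4)(5)(16) / ((3 - 5)(3 + 5)) = 320/(-16) = -20
  a_1 = (2)(3)(-20) / ((1 - 5)(1 + 5)) = -120/(-24) = 5
Hence T_5(x) = 16 x^5 - 20 x^3 + 5 x.

T_5(x); series = 16 x^5 - 20 x^3 + 5 x


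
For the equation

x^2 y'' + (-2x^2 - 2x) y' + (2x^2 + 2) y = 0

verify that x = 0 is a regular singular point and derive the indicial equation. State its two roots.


Divide by x^2 to reach normal form y'' + P_1(x) y' + P_2(x) y = 0 with P_1(x) = -2 - 2/x and P_2(x) = 2 + 2/x^2.
x = 0 is a singular point because the y'-coefficient -2 - 2/x has a pole at x = 0 and the y-coefficient 2 + 2/x^2 has a pole at x = 0.
It is a regular singular point because x P_1(x) = p(x) = -2x - 2 and x^2 P_2(x) = q(x) = 2x^2 + 2 are polynomials, hence analytic at x = 0.
p(0) = -2,  q(0) = 2.
Indicial equation: r(r-1) + p(0) r + q(0) = 0, i.e. r^2 + (p(0) - 1) r + q(0) = 0, i.e. r^2 - 3 r + 2 = 0.
Discriminant: (-3)^2 - 4(2) = 1, so r = (3 ± 1)/2.
Solving: r_1 = 2, r_2 = 1.

indicial: r^2 - 3 r + 2 = 0; roots r_1 = 2, r_2 = 1


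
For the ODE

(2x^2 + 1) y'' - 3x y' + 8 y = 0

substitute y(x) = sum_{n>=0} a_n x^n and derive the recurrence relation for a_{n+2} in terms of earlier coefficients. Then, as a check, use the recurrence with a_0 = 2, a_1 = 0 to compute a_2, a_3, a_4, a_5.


Substitute y = sum_n a_n x^n.
(1 + 2 x^2) y'' contributes (n+2)(n+1) a_{n+2} + 2 n(n-1) a_n at x^n.
-3 x y'(x) contributes -3 n a_n at x^n.
8 y(x) contributes 8 a_n at x^n.
Matching x^n: (n+2)(n+1) a_{n+2} + (2 n(n-1) - 3 n + 8) a_n = 0.
Thus a_{n+2} = (-2 n(n-1) + 3 n - 8) / ((n+1)(n+2)) * a_n.

Check with a_0 = 2, a_1 = 0 (apply the recurrence for n = 0, 1, 2, 3): a_0 = 2, a_1 = 0, a_2 = -8, a_3 = 0, a_4 = 4, a_5 = 0.

a_(n+2) = (-2 n(n-1) + 3 n - 8) / ((n+1)(n+2)) * a_n; check: a_0 = 2, a_1 = 0, a_2 = -8, a_3 = 0, a_4 = 4, a_5 = 0


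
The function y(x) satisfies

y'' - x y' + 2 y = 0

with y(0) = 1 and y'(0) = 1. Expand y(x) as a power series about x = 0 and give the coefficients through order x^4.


Ansatz: y(x) = sum_{n>=0} a_n x^n, so y'(x) = sum_{n>=1} n a_n x^(n-1) and y''(x) = sum_{n>=2} n(n-1) a_n x^(n-2).
Substitute into P(x) y'' + Q(x) y' + R(x) y = 0 with P(x) = 1, Q(x) = -x, R(x) = 2, and match powers of x.
Initial conditions: a_0 = 1, a_1 = 1.
Setting the coefficient of each power of x to zero and solving order by order (substituting the coefficients already found):
  x^0: 2 a_2 + 2 a_0 = 0  ->  2 a_2 = -2 a_0 = -2  ->  a_2 = -1
  x^1: 6 a_3 + a_1 = 0  ->  6 a_3 = -a_1 = -1  ->  a_3 = -1/6
  x^2: 12 a_4 = 0  ->  a_4 = 0
Truncated series: y(x) = 1 + x - x^2 - (1/6) x^3 + O(x^5).

a_0 = 1; a_1 = 1; a_2 = -1; a_3 = -1/6; a_4 = 0


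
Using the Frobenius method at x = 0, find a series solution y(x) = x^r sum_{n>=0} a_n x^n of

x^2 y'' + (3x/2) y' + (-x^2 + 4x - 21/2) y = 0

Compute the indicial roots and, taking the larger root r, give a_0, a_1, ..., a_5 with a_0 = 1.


Write in Frobenius form y'' + (p(x)/x) y' + (q(x)/x^2) y = 0:
  p(x) = 3/2,  q(x) = -x^2 + 4x - 21/2.
Indicial equation: r(r-1) + (3/2) r + (-21/2) = 0 -> roots r_1 = 3, r_2 = -7/2.
Take r = r_1 = 3. Let y(x) = x^r sum_{n>=0} a_n x^n with a_0 = 1.
Substitute y = x^r sum a_n x^n and match x^{r+n}. The recurrence is
  D(n) a_n + 4 a_{n-1} - 1 a_{n-2} = 0,  where D(n) = (r+n)(r+n-1) + (3/2)(r+n) + (-21/2).
  a_n = [-4 a_{n-1} + 1 a_{n-2}] / D(n).
Since the indicial polynomial factors as (r - r_1)(r - r_2), D(n) = (r_1 + n - r_1)(r_1 + n - r_2) = n(n + 13/2).
Evaluating step by step (a_0 = 1):
  n = 1: D(1) = 1(1 + 13/2) = 15/2; numerator = -4(1) = -4; a_1 = (-4)/(15/2) = -8/15
  n = 2: D(2) = 2(2 + 13/2) = 17; numerator = -4(-8/15) + 1(1) = 47/15; a_2 = (47/15)/(17) = 47/255
  n = 3: D(3) = 3(3 + 13/2) = 57/2; numerator = -4(47/255) + 1(-8/15) = -108/85; a_3 = (-108/85)/(57/2) = -72/1615
  n = 4: D(4) = 4(4 + 13/2) = 42; numerator = -4(-72/1615) + 1(47/255) = 1757/4845; a_4 = (1757/4845)/(42) = 251/29070
  n = 5: D(5) = 5(5 + 13/2) = 115/2; numerator = -4(251/29070) + 1(-72/1615) = -230/2907; a_5 = (-230/2907)/(115/2) = -4/2907

r = 3; a_0 = 1; a_1 = -8/15; a_2 = 47/255; a_3 = -72/1615; a_4 = 251/29070; a_5 = -4/2907


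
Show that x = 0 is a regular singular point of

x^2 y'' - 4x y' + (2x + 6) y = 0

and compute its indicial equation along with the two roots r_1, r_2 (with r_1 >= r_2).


Divide by x^2 to reach normal form y'' + P_1(x) y' + P_2(x) y = 0 with P_1(x) = -4/x and P_2(x) = 2/x + 6/x^2.
x = 0 is a singular point because the y'-coefficient -4/x has a pole at x = 0 and the y-coefficient 2/x + 6/x^2 has a pole at x = 0.
It is a regular singular point because x P_1(x) = p(x) = -4 and x^2 P_2(x) = q(x) = 2x + 6 are polynomials, hence analytic at x = 0.
p(0) = -4,  q(0) = 6.
Indicial equation: r(r-1) + p(0) r + q(0) = 0, i.e. r^2 + (p(0) - 1) r + q(0) = 0, i.e. r^2 - 5 r + 6 = 0.
Discriminant: (-5)^2 - 4(6) = 1, so r = (5 ± 1)/2.
Solving: r_1 = 3, r_2 = 2.

indicial: r^2 - 5 r + 6 = 0; roots r_1 = 3, r_2 = 2


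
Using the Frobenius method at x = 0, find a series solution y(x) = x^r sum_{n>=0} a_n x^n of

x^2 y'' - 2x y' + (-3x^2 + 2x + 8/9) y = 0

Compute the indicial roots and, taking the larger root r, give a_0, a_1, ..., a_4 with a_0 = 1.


Write in Frobenius form y'' + (p(x)/x) y' + (q(x)/x^2) y = 0:
  p(x) = -2,  q(x) = -3x^2 + 2x + 8/9.
Indicial equation: r(r-1) + (-2) r + (8/9) = 0 -> roots r_1 = 8/3, r_2 = 1/3.
Take r = r_1 = 8/3. Let y(x) = x^r sum_{n>=0} a_n x^n with a_0 = 1.
Substitute y = x^r sum a_n x^n and match x^{r+n}. The recurrence is
  D(n) a_n + 2 a_{n-1} - 3 a_{n-2} = 0,  where D(n) = (r+n)(r+n-1) + (-2)(r+n) + (8/9).
  a_n = [-2 a_{n-1} + 3 a_{n-2}] / D(n).
Since the indicial polynomial factors as (r - r_1)(r - r_2), D(n) = (r_1 + n - r_1)(r_1 + n - r_2) = n(n + 7/3).
Evaluating step by step (a_0 = 1):
  n = 1: D(1) = 1(1 + 7/3) = 10/3; numerator = -2(1) = -2; a_1 = (-2)/(10/3) = -3/5
  n = 2: D(2) = 2(2 + 7/3) = 26/3; numerator = -2(-3/5) + 3(1) = 21/5; a_2 = (21/5)/(26/3) = 63/130
  n = 3: D(3) = 3(3 + 7/3) = 16; numerator = -2(63/130) + 3(-3/5) = -36/13; a_3 = (-36/13)/(16) = -9/52
  n = 4: D(4) = 4(4 + 7/3) = 76/3; numerator = -2(-9/52) + 3(63/130) = 9/5; a_4 = (9/5)/(76/3) = 27/380

r = 8/3; a_0 = 1; a_1 = -3/5; a_2 = 63/130; a_3 = -9/52; a_4 = 27/380


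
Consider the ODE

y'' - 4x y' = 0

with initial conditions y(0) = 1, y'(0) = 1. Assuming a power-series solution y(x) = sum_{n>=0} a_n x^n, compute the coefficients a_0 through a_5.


Ansatz: y(x) = sum_{n>=0} a_n x^n, so y'(x) = sum_{n>=1} n a_n x^(n-1) and y''(x) = sum_{n>=2} n(n-1) a_n x^(n-2).
Substitute into P(x) y'' + Q(x) y' + R(x) y = 0 with P(x) = 1, Q(x) = -4x, R(x) = 0, and match powers of x.
Initial conditions: a_0 = 1, a_1 = 1.
Setting the coefficient of each power of x to zero and solving order by order (substituting the coefficients already found):
  x^0: 2 a_2 = 0  ->  a_2 = 0
  x^1: 6 a_3 - 4 a_1 = 0  ->  6 a_3 = 4 a_1 = 4  ->  a_3 = 2/3
  x^2: 12 a_4 - 8 a_2 = 0  ->  12 a_4 = 8 a_2 = 0  ->  a_4 = 0
  x^3: 20 a_5 - 12 a_3 = 0  ->  20 a_5 = 12 a_3 = 8  ->  a_5 = 2/5
Truncated series: y(x) = 1 + x + (2/3) x^3 + (2/5) x^5 + O(x^6).

a_0 = 1; a_1 = 1; a_2 = 0; a_3 = 2/3; a_4 = 0; a_5 = 2/5


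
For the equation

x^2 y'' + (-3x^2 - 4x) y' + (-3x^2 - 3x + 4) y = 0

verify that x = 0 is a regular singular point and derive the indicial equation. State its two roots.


Divide by x^2 to reach normal form y'' + P_1(x) y' + P_2(x) y = 0 with P_1(x) = -3 - 4/x and P_2(x) = -3 - 3/x + 4/x^2.
x = 0 is a singular point because the y'-coefficient -3 - 4/x has a pole at x = 0 and the y-coefficient -3 - 3/x + 4/x^2 has a pole at x = 0.
It is a regular singular point because x P_1(x) = p(x) = -3x - 4 and x^2 P_2(x) = q(x) = -3x^2 - 3x + 4 are polynomials, hence analytic at x = 0.
p(0) = -4,  q(0) = 4.
Indicial equation: r(r-1) + p(0) r + q(0) = 0, i.e. r^2 + (p(0) - 1) r + q(0) = 0, i.e. r^2 - 5 r + 4 = 0.
Discriminant: (-5)^2 - 4(4) = 9, so r = (5 ± 3)/2.
Solving: r_1 = 4, r_2 = 1.

indicial: r^2 - 5 r + 4 = 0; roots r_1 = 4, r_2 = 1


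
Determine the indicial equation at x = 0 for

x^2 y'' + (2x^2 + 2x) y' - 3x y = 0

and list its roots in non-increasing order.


Divide by x^2 to reach normal form y'' + P_1(x) y' + P_2(x) y = 0 with P_1(x) = 2 + 2/x and P_2(x) = -3/x.
x = 0 is a singular point because the y'-coefficient 2 + 2/x has a pole at x = 0 and the y-coefficient -3/x has a pole at x = 0.
It is a regular singular point because x P_1(x) = p(x) = 2x + 2 and x^2 P_2(x) = q(x) = -3x are polynomials, hence analytic at x = 0.
p(0) = 2,  q(0) = 0.
Indicial equation: r(r-1) + p(0) r + q(0) = 0, i.e. r^2 + (p(0) - 1) r + q(0) = 0, i.e. r^2 + 1 r = 0.
Discriminant: (1)^2 - 4(0) = 1, so r = (-1 ± 1)/2.
Solving: r_1 = 0, r_2 = -1.

indicial: r^2 + 1 r = 0; roots r_1 = 0, r_2 = -1


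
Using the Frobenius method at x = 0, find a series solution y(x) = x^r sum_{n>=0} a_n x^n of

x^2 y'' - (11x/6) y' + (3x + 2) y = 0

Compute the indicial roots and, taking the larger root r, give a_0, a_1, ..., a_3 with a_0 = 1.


Write in Frobenius form y'' + (p(x)/x) y' + (q(x)/x^2) y = 0:
  p(x) = -11/6,  q(x) = 3x + 2.
Indicial equation: r(r-1) + (-11/6) r + (2) = 0 -> roots r_1 = 3/2, r_2 = 4/3.
Take r = r_1 = 3/2. Let y(x) = x^r sum_{n>=0} a_n x^n with a_0 = 1.
Substitute y = x^r sum a_n x^n and match x^{r+n}. The recurrence is
  D(n) a_n + 3 a_{n-1} = 0,  where D(n) = (r+n)(r+n-1) + (-11/6)(r+n) + (2).
  a_n = -3 / D(n) * a_{n-1}.
Since the indicial polynomial factors as (r - r_1)(r - r_2), D(n) = (r_1 + n - r_1)(r_1 + n - r_2) = n(n + 1/6).
Evaluating step by step (a_0 = 1):
  n = 1: D(1) = 1(1 + 1/6) = 7/6; numerator = -3(1) = -3; a_1 = (-3)/(7/6) = -18/7
  n = 2: D(2) = 2(2 + 1/6) = 13/3; numerator = -3(-18/7) = 54/7; a_2 = (54/7)/(13/3) = 162/91
  n = 3: D(3) = 3(3 + 1/6) = 19/2; numerator = -3(162/91) = -486/91; a_3 = (-486/91)/(19/2) = -972/1729

r = 3/2; a_0 = 1; a_1 = -18/7; a_2 = 162/91; a_3 = -972/1729


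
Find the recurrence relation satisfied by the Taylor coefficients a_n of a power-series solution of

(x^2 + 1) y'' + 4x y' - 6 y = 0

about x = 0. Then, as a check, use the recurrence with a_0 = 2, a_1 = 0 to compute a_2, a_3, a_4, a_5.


Substitute y = sum_n a_n x^n.
(1 + 1 x^2) y'' contributes (n+2)(n+1) a_{n+2} + n(n-1) a_n at x^n.
4 x y'(x) contributes 4 n a_n at x^n.
-6 y(x) contributes -6 a_n at x^n.
Matching x^n: (n+2)(n+1) a_{n+2} + (n(n-1) + 4 n - 6) a_n = 0.
Thus a_{n+2} = (-n(n-1) - 4 n + 6) / ((n+1)(n+2)) * a_n.

Check with a_0 = 2, a_1 = 0 (apply the recurrence for n = 0, 1, 2, 3): a_0 = 2, a_1 = 0, a_2 = 6, a_3 = 0, a_4 = -2, a_5 = 0.

a_(n+2) = (-n(n-1) - 4 n + 6) / ((n+1)(n+2)) * a_n; check: a_0 = 2, a_1 = 0, a_2 = 6, a_3 = 0, a_4 = -2, a_5 = 0


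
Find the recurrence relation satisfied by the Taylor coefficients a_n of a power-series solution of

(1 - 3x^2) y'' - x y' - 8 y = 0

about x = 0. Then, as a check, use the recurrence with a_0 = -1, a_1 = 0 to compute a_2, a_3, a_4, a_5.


Substitute y = sum_n a_n x^n.
(1 - 3 x^2) y'' contributes (n+2)(n+1) a_{n+2} - 3 n(n-1) a_n at x^n.
-x y'(x) contributes -n a_n at x^n.
-8 y(x) contributes -8 a_n at x^n.
Matching x^n: (n+2)(n+1) a_{n+2} + (-3 n(n-1) - n - 8) a_n = 0.
Thus a_{n+2} = (3 n(n-1) + n + 8) / ((n+1)(n+2)) * a_n.

Check with a_0 = -1, a_1 = 0 (apply the recurrence for n = 0, 1, 2, 3): a_0 = -1, a_1 = 0, a_2 = -4, a_3 = 0, a_4 = -16/3, a_5 = 0.

a_(n+2) = (3 n(n-1) + n + 8) / ((n+1)(n+2)) * a_n; check: a_0 = -1, a_1 = 0, a_2 = -4, a_3 = 0, a_4 = -16/3, a_5 = 0


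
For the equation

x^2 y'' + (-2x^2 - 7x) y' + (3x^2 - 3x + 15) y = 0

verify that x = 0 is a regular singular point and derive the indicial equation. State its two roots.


Divide by x^2 to reach normal form y'' + P_1(x) y' + P_2(x) y = 0 with P_1(x) = -2 - 7/x and P_2(x) = 3 - 3/x + 15/x^2.
x = 0 is a singular point because the y'-coefficient -2 - 7/x has a pole at x = 0 and the y-coefficient 3 - 3/x + 15/x^2 has a pole at x = 0.
It is a regular singular point because x P_1(x) = p(x) = -2x - 7 and x^2 P_2(x) = q(x) = 3x^2 - 3x + 15 are polynomials, hence analytic at x = 0.
p(0) = -7,  q(0) = 15.
Indicial equation: r(r-1) + p(0) r + q(0) = 0, i.e. r^2 + (p(0) - 1) r + q(0) = 0, i.e. r^2 - 8 r + 15 = 0.
Discriminant: (-8)^2 - 4(15) = 4, so r = (8 ± 2)/2.
Solving: r_1 = 5, r_2 = 3.

indicial: r^2 - 8 r + 15 = 0; roots r_1 = 5, r_2 = 3


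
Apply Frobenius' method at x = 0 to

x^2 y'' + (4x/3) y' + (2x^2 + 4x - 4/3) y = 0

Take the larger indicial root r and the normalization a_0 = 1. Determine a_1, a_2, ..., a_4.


Write in Frobenius form y'' + (p(x)/x) y' + (q(x)/x^2) y = 0:
  p(x) = 4/3,  q(x) = 2x^2 + 4x - 4/3.
Indicial equation: r(r-1) + (4/3) r + (-4/3) = 0 -> roots r_1 = 1, r_2 = -4/3.
Take r = r_1 = 1. Let y(x) = x^r sum_{n>=0} a_n x^n with a_0 = 1.
Substitute y = x^r sum a_n x^n and match x^{r+n}. The recurrence is
  D(n) a_n + 4 a_{n-1} + 2 a_{n-2} = 0,  where D(n) = (r+n)(r+n-1) + (4/3)(r+n) + (-4/3).
  a_n = [-4 a_{n-1} - 2 a_{n-2}] / D(n).
Since the indicial polynomial factors as (r - r_1)(r - r_2), D(n) = (r_1 + n - r_1)(r_1 + n - r_2) = n(n + 7/3).
Evaluating step by step (a_0 = 1):
  n = 1: D(1) = 1(1 + 7/3) = 10/3; numerator = -4(1) = -4; a_1 = (-4)/(10/3) = -6/5
  n = 2: D(2) = 2(2 + 7/3) = 26/3; numerator = -4(-6/5) - 2(1) = 14/5; a_2 = (14/5)/(26/3) = 21/65
  n = 3: D(3) = 3(3 + 7/3) = 16; numerator = -4(21/65) - 2(-6/5) = 72/65; a_3 = (72/65)/(16) = 9/130
  n = 4: D(4) = 4(4 + 7/3) = 76/3; numerator = -4(9/130) - 2(21/65) = -12/13; a_4 = (-12/13)/(76/3) = -9/247

r = 1; a_0 = 1; a_1 = -6/5; a_2 = 21/65; a_3 = 9/130; a_4 = -9/247


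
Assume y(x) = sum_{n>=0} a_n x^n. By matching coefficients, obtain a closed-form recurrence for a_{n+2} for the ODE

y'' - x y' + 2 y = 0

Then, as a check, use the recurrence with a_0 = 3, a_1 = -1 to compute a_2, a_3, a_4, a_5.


Substitute y = sum_n a_n x^n.
y''(x) has coefficient (n+2)(n+1) a_{n+2} at x^n;
-x y'(x) has coefficient -n a_n at x^n (shift);
2 y(x) has coefficient 2 a_n at x^n.
Matching x^n: (n+2)(n+1) a_{n+2} + (-n + 2) a_n = 0.
Thus a_{n+2} = (n - 2) / ((n+1)(n+2)) * a_n.

Check with a_0 = 3, a_1 = -1 (apply the recurrence for n = 0, 1, 2, 3): a_0 = 3, a_1 = -1, a_2 = -3, a_3 = 1/6, a_4 = 0, a_5 = 1/120.

a_(n+2) = (n - 2) / ((n+1)(n+2)) * a_n; check: a_0 = 3, a_1 = -1, a_2 = -3, a_3 = 1/6, a_4 = 0, a_5 = 1/120


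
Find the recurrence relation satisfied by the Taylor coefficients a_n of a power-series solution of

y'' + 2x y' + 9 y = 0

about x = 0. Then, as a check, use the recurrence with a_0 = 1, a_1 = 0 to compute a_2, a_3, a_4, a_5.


Substitute y = sum_n a_n x^n.
y''(x) has coefficient (n+2)(n+1) a_{n+2} at x^n;
2 x y'(x) has coefficient 2 n a_n at x^n (shift);
9 y(x) has coefficient 9 a_n at x^n.
Matching x^n: (n+2)(n+1) a_{n+2} + (2n + 9) a_n = 0.
Thus a_{n+2} = (-2n - 9) / ((n+1)(n+2)) * a_n.

Check with a_0 = 1, a_1 = 0 (apply the recurrence for n = 0, 1, 2, 3): a_0 = 1, a_1 = 0, a_2 = -9/2, a_3 = 0, a_4 = 39/8, a_5 = 0.

a_(n+2) = (-2n - 9) / ((n+1)(n+2)) * a_n; check: a_0 = 1, a_1 = 0, a_2 = -9/2, a_3 = 0, a_4 = 39/8, a_5 = 0


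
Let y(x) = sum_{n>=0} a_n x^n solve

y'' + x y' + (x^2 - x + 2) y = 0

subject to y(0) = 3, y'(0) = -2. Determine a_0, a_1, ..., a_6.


Ansatz: y(x) = sum_{n>=0} a_n x^n, so y'(x) = sum_{n>=1} n a_n x^(n-1) and y''(x) = sum_{n>=2} n(n-1) a_n x^(n-2).
Substitute into P(x) y'' + Q(x) y' + R(x) y = 0 with P(x) = 1, Q(x) = x, R(x) = x^2 - x + 2, and match powers of x.
Initial conditions: a_0 = 3, a_1 = -2.
Setting the coefficient of each power of x to zero and solving order by order (substituting the coefficients already found):
  x^0: 2 a_2 + 2 a_0 = 0  ->  2 a_2 = -2 a_0 = -6  ->  a_2 = -3
  x^1: 6 a_3 + 3 a_1 - a_0 = 0  ->  6 a_3 = -3 a_1 + a_0 = 9  ->  a_3 = 3/2
  x^2: 12 a_4 + 4 a_2 - a_1 + a_0 = 0  ->  12 a_4 = -4 a_2 + a_1 - a_0 = 7  ->  a_4 = 7/12
  x^3: 20 a_5 + 5 a_3 - a_2 + a_1 = 0  ->  20 a_5 = -5 a_3 + a_2 - a_1 = -17/2  ->  a_5 = -17/40
  x^4: 30 a_6 + 6 a_4 - a_3 + a_2 = 0  ->  30 a_6 = -6 a_4 + a_3 - a_2 = 1  ->  a_6 = 1/30
Truncated series: y(x) = 3 - 2 x - 3 x^2 + (3/2) x^3 + (7/12) x^4 - (17/40) x^5 + (1/30) x^6 + O(x^7).

a_0 = 3; a_1 = -2; a_2 = -3; a_3 = 3/2; a_4 = 7/12; a_5 = -17/40; a_6 = 1/30


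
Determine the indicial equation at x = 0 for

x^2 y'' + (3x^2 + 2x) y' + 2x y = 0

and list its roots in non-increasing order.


Divide by x^2 to reach normal form y'' + P_1(x) y' + P_2(x) y = 0 with P_1(x) = 3 + 2/x and P_2(x) = 2/x.
x = 0 is a singular point because the y'-coefficient 3 + 2/x has a pole at x = 0 and the y-coefficient 2/x has a pole at x = 0.
It is a regular singular point because x P_1(x) = p(x) = 3x + 2 and x^2 P_2(x) = q(x) = 2x are polynomials, hence analytic at x = 0.
p(0) = 2,  q(0) = 0.
Indicial equation: r(r-1) + p(0) r + q(0) = 0, i.e. r^2 + (p(0) - 1) r + q(0) = 0, i.e. r^2 + 1 r = 0.
Discriminant: (1)^2 - 4(0) = 1, so r = (-1 ± 1)/2.
Solving: r_1 = 0, r_2 = -1.

indicial: r^2 + 1 r = 0; roots r_1 = 0, r_2 = -1


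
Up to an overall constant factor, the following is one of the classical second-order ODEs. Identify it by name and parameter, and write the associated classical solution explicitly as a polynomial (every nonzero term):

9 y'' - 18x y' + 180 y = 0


All three coefficients share the factor 9; dividing through by 9 gives  y'' - 2x y' + 20 y = 0.
This matches the Hermite equation y'' - 2x y' + 2n y = 0 with 2n = 20, so n = 10; the polynomial solution is H_10(x).
With y = sum_k a_k x^k, matching x^k gives (k+2)(k+1) a_{k+2} = 2(k - n) a_k = 2(k - 10) a_k. The right side vanishes at k = 10, so the series with the parity of 10 terminates at degree 10.
Standard normalization: leading coefficient of H_n is 2^n, so a_10 = 2^10 = 1024. Work downward with a_k = (k+1)(k+2) a_{k+2} / (2(k - n)):
  a_8 = (9)(10)(1024) / (2(8 - 10)) = 92160/(-4) = -23040
  a_6 = (7)(8)(-23040) / (2(6 - 10)) = -1290240/(-8) = 161280
  a_4 = (5)(6)(161280) / (2(4 - 10)) = 4838400/(-12) = -403200
  a_2 = (3)(4)(-403200) / (2(2 - 10)) = -4838400/(-16) = 302400
  a_0 = (1)(2)(302400) / (2(0 - 10)) = 604800/(-20) = -30240
Hence H_10(x) = 1024 x^10 - 23040 x^8 + 161280 x^6 - 403200 x^4 + 302400 x^2 - 30240.

H_10(x); series = 1024 x^10 - 23040 x^8 + 161280 x^6 - 403200 x^4 + 302400 x^2 - 30240


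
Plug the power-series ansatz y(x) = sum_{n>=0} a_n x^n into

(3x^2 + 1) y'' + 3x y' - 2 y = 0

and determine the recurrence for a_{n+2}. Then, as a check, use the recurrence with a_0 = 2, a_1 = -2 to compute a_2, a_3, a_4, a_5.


Substitute y = sum_n a_n x^n.
(1 + 3 x^2) y'' contributes (n+2)(n+1) a_{n+2} + 3 n(n-1) a_n at x^n.
3 x y'(x) contributes 3 n a_n at x^n.
-2 y(x) contributes -2 a_n at x^n.
Matching x^n: (n+2)(n+1) a_{n+2} + (3 n(n-1) + 3 n - 2) a_n = 0.
Thus a_{n+2} = (-3 n(n-1) - 3 n + 2) / ((n+1)(n+2)) * a_n.

Check with a_0 = 2, a_1 = -2 (apply the recurrence for n = 0, 1, 2, 3): a_0 = 2, a_1 = -2, a_2 = 2, a_3 = 1/3, a_4 = -5/3, a_5 = -5/12.

a_(n+2) = (-3 n(n-1) - 3 n + 2) / ((n+1)(n+2)) * a_n; check: a_0 = 2, a_1 = -2, a_2 = 2, a_3 = 1/3, a_4 = -5/3, a_5 = -5/12


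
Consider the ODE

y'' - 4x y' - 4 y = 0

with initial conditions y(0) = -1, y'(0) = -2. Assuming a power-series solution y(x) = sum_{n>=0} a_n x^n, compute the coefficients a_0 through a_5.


Ansatz: y(x) = sum_{n>=0} a_n x^n, so y'(x) = sum_{n>=1} n a_n x^(n-1) and y''(x) = sum_{n>=2} n(n-1) a_n x^(n-2).
Substitute into P(x) y'' + Q(x) y' + R(x) y = 0 with P(x) = 1, Q(x) = -4x, R(x) = -4, and match powers of x.
Initial conditions: a_0 = -1, a_1 = -2.
Setting the coefficient of each power of x to zero and solving order by order (substituting the coefficients already found):
  x^0: 2 a_2 - 4 a_0 = 0  ->  2 a_2 = 4 a_0 = -4  ->  a_2 = -2
  x^1: 6 a_3 - 8 a_1 = 0  ->  6 a_3 = 8 a_1 = -16  ->  a_3 = -8/3
  x^2: 12 a_4 - 12 a_2 = 0  ->  12 a_4 = 12 a_2 = -24  ->  a_4 = -2
  x^3: 20 a_5 - 16 a_3 = 0  ->  20 a_5 = 16 a_3 = -128/3  ->  a_5 = -32/15
Truncated series: y(x) = -1 - 2 x - 2 x^2 - (8/3) x^3 - 2 x^4 - (32/15) x^5 + O(x^6).

a_0 = -1; a_1 = -2; a_2 = -2; a_3 = -8/3; a_4 = -2; a_5 = -32/15


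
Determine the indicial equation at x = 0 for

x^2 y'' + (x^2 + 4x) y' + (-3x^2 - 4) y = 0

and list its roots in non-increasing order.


Divide by x^2 to reach normal form y'' + P_1(x) y' + P_2(x) y = 0 with P_1(x) = 1 + 4/x and P_2(x) = -3 - 4/x^2.
x = 0 is a singular point because the y'-coefficient 1 + 4/x has a pole at x = 0 and the y-coefficient -3 - 4/x^2 has a pole at x = 0.
It is a regular singular point because x P_1(x) = p(x) = x + 4 and x^2 P_2(x) = q(x) = -3x^2 - 4 are polynomials, hence analytic at x = 0.
p(0) = 4,  q(0) = -4.
Indicial equation: r(r-1) + p(0) r + q(0) = 0, i.e. r^2 + (p(0) - 1) r + q(0) = 0, i.e. r^2 + 3 r - 4 = 0.
Discriminant: (3)^2 - 4(-4) = 25, so r = (-3 ± 5)/2.
Solving: r_1 = 1, r_2 = -4.

indicial: r^2 + 3 r - 4 = 0; roots r_1 = 1, r_2 = -4


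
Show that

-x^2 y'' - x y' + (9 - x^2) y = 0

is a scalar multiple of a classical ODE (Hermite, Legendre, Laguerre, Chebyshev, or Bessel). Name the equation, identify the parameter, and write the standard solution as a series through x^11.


All three coefficients share the factor -1; dividing through by -1 gives  x^2 y'' + x y' + (x^2 - 9) y = 0.
This matches the Bessel equation x^2 y'' + x y' + (x^2 - nu^2) y = 0 with nu^2 = 9, so nu = 3; the solution bounded at x = 0 is J_3(x).
Frobenius at x = 0: indicial roots ±nu; for r = nu the recurrence k(k + 2nu) c_k = -c_{k-2} gives the standard series J_nu(x) = sum_{k>=0} (-1)^k / (k! (k+nu)!) (x/2)^(2k+nu). Evaluate the first 5 terms:
  k = 0: (-1)^0 / (0! * 3! * 2^3) x^3 = 1/(1*6*8) x^3 = (1/48) x^3
  k = 1: (-1)^1 / (1! * 4! * 2^5) x^5 = -1/(1*24*32) x^5 = (-1/768) x^5
  k = 2: (-1)^2 / (2! * 5! * 2^7) x^7 = 1/(2*120*128) x^7 = (1/30720) x^7
  k = 3: (-1)^3 / (3! * 6! * 2^9) x^9 = -1/(6*720*512) x^9 = (-1/2211840) x^9
  k = 4: (-1)^4 / (4! * 7! * 2^11) x^11 = 1/(24*5040*2048) x^11 = (1/247726080) x^11
Hence J_3(x) = x^11/247726080 - x^9/2211840 + x^7/30720 - x^5/768 + x^3/48 + ....

J_3(x); series = x^11/247726080 - x^9/2211840 + x^7/30720 - x^5/768 + x^3/48


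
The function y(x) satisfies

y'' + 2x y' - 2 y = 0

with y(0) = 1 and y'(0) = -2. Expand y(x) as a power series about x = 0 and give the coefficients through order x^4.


Ansatz: y(x) = sum_{n>=0} a_n x^n, so y'(x) = sum_{n>=1} n a_n x^(n-1) and y''(x) = sum_{n>=2} n(n-1) a_n x^(n-2).
Substitute into P(x) y'' + Q(x) y' + R(x) y = 0 with P(x) = 1, Q(x) = 2x, R(x) = -2, and match powers of x.
Initial conditions: a_0 = 1, a_1 = -2.
Setting the coefficient of each power of x to zero and solving order by order (substituting the coefficients already found):
  x^0: 2 a_2 - 2 a_0 = 0  ->  2 a_2 = 2 a_0 = 2  ->  a_2 = 1
  x^1: 6 a_3 = 0  ->  a_3 = 0
  x^2: 12 a_4 + 2 a_2 = 0  ->  12 a_4 = -2 a_2 = -2  ->  a_4 = -1/6
Truncated series: y(x) = 1 - 2 x + x^2 - (1/6) x^4 + O(x^5).

a_0 = 1; a_1 = -2; a_2 = 1; a_3 = 0; a_4 = -1/6


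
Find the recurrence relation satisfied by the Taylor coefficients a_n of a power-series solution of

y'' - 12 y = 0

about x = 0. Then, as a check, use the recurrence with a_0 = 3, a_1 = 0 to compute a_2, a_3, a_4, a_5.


Substitute y = sum_n a_n x^n into y'' + (const) y = 0.
y''(x) = sum_{n>=0} (n+2)(n+1) a_{n+2} x^n.
The ODE becomes sum_n [(n+2)(n+1) a_{n+2} - 12 a_n] x^n = 0.
Setting each coefficient to zero gives the recurrence:
  (n+2)(n+1) a_{n+2} - 12 a_n = 0,
  a_{n+2} = 12 / ((n+1)(n+2)) a_n.

Check with a_0 = 3, a_1 = 0 (apply the recurrence for n = 0, 1, 2, 3): a_0 = 3, a_1 = 0, a_2 = 18, a_3 = 0, a_4 = 18, a_5 = 0.

a_{n+2} = 12/((n+1)(n+2)) * a_n; check: a_0 = 3, a_1 = 0, a_2 = 18, a_3 = 0, a_4 = 18, a_5 = 0


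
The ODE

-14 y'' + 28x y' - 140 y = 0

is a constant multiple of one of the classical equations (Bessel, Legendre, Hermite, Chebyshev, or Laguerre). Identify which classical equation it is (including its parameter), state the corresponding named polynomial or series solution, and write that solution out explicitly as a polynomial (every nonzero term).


All three coefficients share the factor -14; dividing through by -14 gives  y'' - 2x y' + 10 y = 0.
This matches the Hermite equation y'' - 2x y' + 2n y = 0 with 2n = 10, so n = 5; the polynomial solution is H_5(x).
With y = sum_k a_k x^k, matching x^k gives (k+2)(k+1) a_{k+2} = 2(k - n) a_k = 2(k - 5) a_k. The right side vanishes at k = 5, so the series with the parity of 5 terminates at degree 5.
Standard normalization: leading coefficient of H_n is 2^n, so a_5 = 2^5 = 32. Work downward with a_k = (k+1)(k+2) a_{k+2} / (2(k - n)):
  a_3 = (4)(5)(32) / (2(3 - 5)) = 640/(-4) = -160
  a_1 = (2)(3)(-160) / (2(1 - 5)) = -960/(-8) = 120
Hence H_5(x) = 32 x^5 - 160 x^3 + 120 x.

H_5(x); series = 32 x^5 - 160 x^3 + 120 x
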